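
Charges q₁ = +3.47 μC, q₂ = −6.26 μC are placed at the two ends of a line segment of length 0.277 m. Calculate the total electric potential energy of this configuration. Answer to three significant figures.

-0.705 J

The work to assemble the configuration equals its total potential energy, U = Σ kqᵢqⱼ/rᵢⱼ over all pairs.
The separation is r = 0.277 m.
U = (-0.705) = -0.705 J.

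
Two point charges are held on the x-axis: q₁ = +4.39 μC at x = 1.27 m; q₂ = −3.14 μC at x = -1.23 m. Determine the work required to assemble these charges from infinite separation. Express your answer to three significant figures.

The work to assemble the configuration equals its total potential energy, U = Σ kqᵢqⱼ/rᵢⱼ over all pairs.
Pair separations: r₁₂ = 2.50 m.
U = (-0.0496) = -0.0496 J.

-0.0496 J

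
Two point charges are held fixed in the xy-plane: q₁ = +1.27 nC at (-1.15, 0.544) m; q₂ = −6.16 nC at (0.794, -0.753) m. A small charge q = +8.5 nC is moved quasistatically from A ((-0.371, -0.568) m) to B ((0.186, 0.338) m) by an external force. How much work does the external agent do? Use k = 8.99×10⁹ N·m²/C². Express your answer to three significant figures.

For quasistatic motion the external work equals the change in potential energy: W_ext = qΔV = q(V_B − V_A).
At A: distances to the source charges are 1.36 m, 1.18 m; V_A = Σ kqᵢ/rᵢ = -38.5 V.
At B: distances to the source charges are 1.35 m, 1.25 m; V_B = Σ kqᵢ/rᵢ = -35.9 V.
ΔV = V_B − V_A = 2.64 V.
W_ext = qΔV = (8.50×10⁻⁹ C)(2.64 V) = 2.25×10⁻⁸ J.

2.25×10⁻⁸ J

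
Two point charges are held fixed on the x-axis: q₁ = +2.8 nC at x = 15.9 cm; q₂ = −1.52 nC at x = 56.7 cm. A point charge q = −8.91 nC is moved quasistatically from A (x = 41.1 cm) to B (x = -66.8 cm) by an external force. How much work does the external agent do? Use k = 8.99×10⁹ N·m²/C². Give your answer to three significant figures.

-6.31×10⁻⁸ J

For quasistatic motion the external work equals the change in potential energy: W_ext = qΔV = q(V_B − V_A).
At A: distances to the source charges are 0.252 m, 0.156 m; V_A = Σ kqᵢ/rᵢ = 12.3 V.
At B: distances to the source charges are 0.827 m, 1.23 m; V_B = Σ kqᵢ/rᵢ = 19.4 V.
ΔV = V_B − V_A = 7.08 V.
W_ext = qΔV = (-8.91×10⁻⁹ C)(7.08 V) = -6.31×10⁻⁸ J.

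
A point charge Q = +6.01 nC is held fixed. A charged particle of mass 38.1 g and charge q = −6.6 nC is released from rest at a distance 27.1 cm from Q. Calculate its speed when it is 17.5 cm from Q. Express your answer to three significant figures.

Only the electrostatic force acts, so mechanical energy is conserved: ½mv² = U₁ − U₂ = kQq(1/r₁ − 1/r₂).
U₁ − U₂ = (8.99×10⁹ N·m²/C²)(6.01×10⁻⁹ C)(-6.60×10⁻⁹ C)(1/0.271 − 1/0.175) = 7.22×10⁻⁷ J.
v = √(2·7.22×10⁻⁷/0.0381) = 6.16×10⁻³ m/s.

6.16×10⁻³ m/s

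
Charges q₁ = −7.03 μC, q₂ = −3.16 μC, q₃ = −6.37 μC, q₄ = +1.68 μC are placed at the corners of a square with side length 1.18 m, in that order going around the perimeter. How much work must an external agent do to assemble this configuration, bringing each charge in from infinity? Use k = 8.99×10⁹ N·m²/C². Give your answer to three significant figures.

0.364 J

The assembly work is the sum of pairwise potential energies, U = Σ_{i<j} kqᵢqⱼ/rᵢⱼ.
The four side pairs have separation 1.18 m and the two diagonal pairs 1.67 m.
Summing all 6 pair terms gives U = 0.364 J.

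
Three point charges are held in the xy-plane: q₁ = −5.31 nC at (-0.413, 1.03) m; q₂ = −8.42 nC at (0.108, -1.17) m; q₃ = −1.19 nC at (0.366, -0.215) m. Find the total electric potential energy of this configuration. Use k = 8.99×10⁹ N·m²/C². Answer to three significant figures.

The work to assemble the configuration equals its total potential energy, U = Σ kqᵢqⱼ/rᵢⱼ over all pairs.
Pair separations: r₁₂ = 2.26 m, r₁₃ = 1.47 m, r₂₃ = 0.989 m.
U = (1.78×10⁻⁷) + (3.87×10⁻⁸) + (9.11×10⁻⁸) = 3.08×10⁻⁷ J.

3.08×10⁻⁷ J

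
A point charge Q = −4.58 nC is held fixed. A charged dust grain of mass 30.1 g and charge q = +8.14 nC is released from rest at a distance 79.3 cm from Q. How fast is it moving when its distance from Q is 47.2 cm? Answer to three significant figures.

4.37×10⁻³ m/s

Only the electrostatic force acts, so mechanical energy is conserved: ½mv² = U₁ − U₂ = kQq(1/r₁ − 1/r₂).
U₁ − U₂ = (8.99×10⁹ N·m²/C²)(-4.58×10⁻⁹ C)(8.14×10⁻⁹ C)(1/0.793 − 1/0.472) = 2.87×10⁻⁷ J.
v = √(2·2.87×10⁻⁷/0.0301) = 4.37×10⁻³ m/s.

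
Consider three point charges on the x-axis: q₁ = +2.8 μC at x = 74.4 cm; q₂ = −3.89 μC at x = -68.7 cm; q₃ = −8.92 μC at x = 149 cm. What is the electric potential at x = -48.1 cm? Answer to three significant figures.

Electric potential is a scalar, so the contributions from each charge add algebraically: V = Σ kqᵢ/rᵢ.
Distances from the field point to each charge: r₁ = 1.23 m, r₂ = 0.206 m, r₃ = 1.97 m.
V = k[(2.80×10⁻⁶)/(1.23) + (-3.89×10⁻⁶)/(0.206) + (-8.92×10⁻⁶)/(1.97)] = -1.90×10⁵ V.

-1.90×10⁵ V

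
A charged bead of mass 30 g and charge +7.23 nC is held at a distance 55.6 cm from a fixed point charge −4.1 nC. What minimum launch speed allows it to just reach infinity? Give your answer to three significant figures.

5.65×10⁻³ m/s

To just escape, total mechanical energy must reach zero at infinity: ½mv²_min + U = 0, so ½mv²_min = −U = |kQq|/r.
|U| = |kQq|/r = (8.99×10⁹ N·m²/C²)(4.10×10⁻⁹)(7.23×10⁻⁹)/(0.556) = 4.79×10⁻⁷ J.
v_min = √(2|U|/m) = √(2·4.79×10⁻⁷/0.0300) = 5.65×10⁻³ m/s.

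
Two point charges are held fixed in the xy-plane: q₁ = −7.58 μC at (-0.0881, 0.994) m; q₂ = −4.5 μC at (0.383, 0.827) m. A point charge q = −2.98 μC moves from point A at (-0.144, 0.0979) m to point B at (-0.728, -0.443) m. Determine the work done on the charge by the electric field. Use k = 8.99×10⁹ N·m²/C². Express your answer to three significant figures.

0.160 J

The work done by the electric force is W_field = −ΔU = −q(V_B − V_A) = q(V_A − V_B).
At A: distances to the source charges are 0.898 m, 0.900 m; V_A = Σ kqᵢ/rᵢ = -1.21×10⁵ V.
At B: distances to the source charges are 1.57 m, 1.69 m; V_B = Σ kqᵢ/rᵢ = -6.73×10⁴ V.
ΔV = V_B − V_A = 5.36×10⁴ V.
W_field = −qΔV = −(-2.98×10⁻⁶ C)(5.36×10⁴ V) = 0.160 J.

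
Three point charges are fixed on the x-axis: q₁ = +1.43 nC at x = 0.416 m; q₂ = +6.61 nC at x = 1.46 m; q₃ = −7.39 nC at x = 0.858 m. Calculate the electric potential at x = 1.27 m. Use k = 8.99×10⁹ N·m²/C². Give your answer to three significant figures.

The total potential is the scalar sum of each charge's contribution, V = Σ kqᵢ/rᵢ.
Distances from the field point to each charge: r₁ = 0.854 m, r₂ = 0.190 m, r₃ = 0.412 m.
V = k[(1.43×10⁻⁹)/(0.854) + (6.61×10⁻⁹)/(0.190) + (-7.39×10⁻⁹)/(0.412)] = 167 V.

167 V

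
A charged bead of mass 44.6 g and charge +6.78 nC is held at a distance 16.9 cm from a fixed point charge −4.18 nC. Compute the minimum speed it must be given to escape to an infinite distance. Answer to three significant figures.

8.22×10⁻³ m/s

To just escape, total mechanical energy must reach zero at infinity: ½mv²_min + U = 0, so ½mv²_min = −U = |kQq|/r.
|U| = |kQq|/r = (8.99×10⁹ N·m²/C²)(4.18×10⁻⁹)(6.78×10⁻⁹)/(0.169) = 1.51×10⁻⁶ J.
v_min = √(2|U|/m) = √(2·1.51×10⁻⁶/0.0446) = 8.22×10⁻³ m/s.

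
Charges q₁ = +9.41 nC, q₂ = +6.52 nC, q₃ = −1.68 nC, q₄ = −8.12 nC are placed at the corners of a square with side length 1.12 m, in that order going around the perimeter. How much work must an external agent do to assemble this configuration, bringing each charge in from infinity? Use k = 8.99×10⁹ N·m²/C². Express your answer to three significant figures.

-4.89×10⁻⁷ J

The assembly work is the sum of pairwise potential energies, U = Σ_{i<j} kqᵢqⱼ/rᵢⱼ.
The four side pairs have separation 1.12 m and the two diagonal pairs 1.58 m.
Summing all 6 pair terms gives U = -4.89×10⁻⁷ J.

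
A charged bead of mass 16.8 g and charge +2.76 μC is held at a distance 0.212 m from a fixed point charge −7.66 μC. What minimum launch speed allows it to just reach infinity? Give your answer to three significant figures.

10.3 m/s

To just escape, total mechanical energy must reach zero at infinity: ½mv²_min + U = 0, so ½mv²_min = −U = |kQq|/r.
|U| = |kQq|/r = (8.99×10⁹ N·m²/C²)(7.66×10⁻⁶)(2.76×10⁻⁶)/(0.212) = 0.897 J.
v_min = √(2|U|/m) = √(2·0.897/0.0168) = 10.3 m/s.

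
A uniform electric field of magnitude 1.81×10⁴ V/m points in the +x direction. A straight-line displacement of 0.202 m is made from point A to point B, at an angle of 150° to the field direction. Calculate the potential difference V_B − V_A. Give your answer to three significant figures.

Only the component of displacement along E changes the potential: ΔV = −E·d·cosθ.
ΔV = −(1.81×10⁴ V/m)(0.202 m)cos150° = 3170 V.

3170 V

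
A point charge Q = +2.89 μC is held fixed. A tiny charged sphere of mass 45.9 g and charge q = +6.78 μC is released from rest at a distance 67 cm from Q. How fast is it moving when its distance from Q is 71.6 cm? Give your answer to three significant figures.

Only the electrostatic force acts, so mechanical energy is conserved: ½mv² = U₁ − U₂ = kQq(1/r₁ − 1/r₂).
U₁ − U₂ = (8.99×10⁹ N·m²/C²)(2.89×10⁻⁶ C)(6.78×10⁻⁶ C)(1/0.670 − 1/0.716) = 0.0169 J.
v = √(2·0.0169/0.0459) = 0.858 m/s.

0.858 m/s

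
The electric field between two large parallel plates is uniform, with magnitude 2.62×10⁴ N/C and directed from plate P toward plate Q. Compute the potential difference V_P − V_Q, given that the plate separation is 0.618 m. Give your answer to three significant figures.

In a uniform field, potential decreases in the direction of E: ΔV = −E·d for a displacement d parallel to E.
Going from Q to P is a displacement of 0.618 m opposite to the field, so V_P − V_Q = +Ed = 1.62×10⁴ V.

1.62×10⁴ V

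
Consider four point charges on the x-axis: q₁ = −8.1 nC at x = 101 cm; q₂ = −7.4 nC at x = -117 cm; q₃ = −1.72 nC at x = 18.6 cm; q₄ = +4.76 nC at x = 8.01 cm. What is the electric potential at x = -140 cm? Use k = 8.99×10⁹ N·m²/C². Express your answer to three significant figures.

-300 V

Electric potential is a scalar, so the contributions from each charge add algebraically: V = Σ kqᵢ/rᵢ.
Distances from the field point to each charge: r₁ = 2.41 m, r₂ = 0.230 m, r₃ = 1.59 m, r₄ = 1.48 m.
V = k[(-8.10×10⁻⁹)/(2.41) + (-7.40×10⁻⁹)/(0.230) + (-1.72×10⁻⁹)/(1.59) + (4.76×10⁻⁹)/(1.48)] = -300 V.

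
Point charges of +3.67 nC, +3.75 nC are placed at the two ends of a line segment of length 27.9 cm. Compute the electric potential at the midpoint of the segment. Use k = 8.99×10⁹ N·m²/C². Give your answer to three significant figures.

478 V

Electric potential is a scalar, so the contributions from each charge add algebraically: V = Σ kqᵢ/rᵢ.
Each charge is 0.139 m from the midpoint.
V = k[(3.67×10⁻⁹)/(0.139) + (3.75×10⁻⁹)/(0.139)] = 478 V.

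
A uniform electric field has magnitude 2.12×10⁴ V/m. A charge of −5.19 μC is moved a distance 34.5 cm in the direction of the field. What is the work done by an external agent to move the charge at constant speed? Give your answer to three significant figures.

The potential change for a displacement 34.5 cm in the direction of the field is ΔV = −Ed = -7310 V.
W_ext = qΔV = 0.0380 J.

0.0380 J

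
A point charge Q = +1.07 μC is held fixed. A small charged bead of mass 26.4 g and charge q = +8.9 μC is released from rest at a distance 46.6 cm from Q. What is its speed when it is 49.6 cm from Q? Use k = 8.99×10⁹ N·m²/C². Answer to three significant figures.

0.918 m/s

Only the electrostatic force acts, so mechanical energy is conserved: ½mv² = U₁ − U₂ = kQq(1/r₁ − 1/r₂).
U₁ − U₂ = (8.99×10⁹ N·m²/C²)(1.07×10⁻⁶ C)(8.90×10⁻⁶ C)(1/0.466 − 1/0.496) = 0.0111 J.
v = √(2·0.0111/0.0264) = 0.918 m/s.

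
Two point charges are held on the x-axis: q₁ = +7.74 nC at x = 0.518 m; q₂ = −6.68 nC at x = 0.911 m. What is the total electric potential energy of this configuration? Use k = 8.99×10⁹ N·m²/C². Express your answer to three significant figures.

-1.18×10⁻⁶ J

The work to assemble the configuration equals its total potential energy, U = Σ kqᵢqⱼ/rᵢⱼ over all pairs.
Pair separations: r₁₂ = 0.393 m.
U = (-1.18×10⁻⁶) = -1.18×10⁻⁶ J.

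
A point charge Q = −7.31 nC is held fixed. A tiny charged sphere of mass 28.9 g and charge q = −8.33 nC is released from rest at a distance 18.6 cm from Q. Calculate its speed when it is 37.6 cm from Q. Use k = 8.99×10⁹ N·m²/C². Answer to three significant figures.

0.0101 m/s

Only the electrostatic force acts, so mechanical energy is conserved: ½mv² = U₁ − U₂ = kQq(1/r₁ − 1/r₂).
U₁ − U₂ = (8.99×10⁹ N·m²/C²)(-7.31×10⁻⁹ C)(-8.33×10⁻⁹ C)(1/0.186 − 1/0.376) = 1.49×10⁻⁶ J.
v = √(2·1.49×10⁻⁶/0.0289) = 0.0101 m/s.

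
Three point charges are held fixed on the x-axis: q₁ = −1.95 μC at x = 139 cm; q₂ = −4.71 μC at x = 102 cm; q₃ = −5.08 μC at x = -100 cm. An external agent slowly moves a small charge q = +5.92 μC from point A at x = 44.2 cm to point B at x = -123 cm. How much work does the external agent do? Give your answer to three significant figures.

-0.596 J

For quasistatic motion the external work equals the change in potential energy: W_ext = qΔV = q(V_B − V_A).
At A: distances to the source charges are 0.948 m, 0.578 m, 1.44 m; V_A = Σ kqᵢ/rᵢ = -1.23×10⁵ V.
At B: distances to the source charges are 2.62 m, 2.25 m, 0.230 m; V_B = Σ kqᵢ/rᵢ = -2.24×10⁵ V.
ΔV = V_B − V_A = -1.01×10⁵ V.
W_ext = qΔV = (5.92×10⁻⁶ C)(-1.01×10⁵ V) = -0.596 J.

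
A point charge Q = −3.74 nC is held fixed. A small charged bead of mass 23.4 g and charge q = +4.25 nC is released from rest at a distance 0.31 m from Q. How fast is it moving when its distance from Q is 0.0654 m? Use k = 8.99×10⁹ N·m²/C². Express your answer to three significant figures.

Only the electrostatic force acts, so mechanical energy is conserved: ½mv² = U₁ − U₂ = kQq(1/r₁ − 1/r₂).
U₁ − U₂ = (8.99×10⁹ N·m²/C²)(-3.74×10⁻⁹ C)(4.25×10⁻⁹ C)(1/0.310 − 1/0.0654) = 1.72×10⁻⁶ J.
v = √(2·1.72×10⁻⁶/0.0234) = 0.0121 m/s.

0.0121 m/s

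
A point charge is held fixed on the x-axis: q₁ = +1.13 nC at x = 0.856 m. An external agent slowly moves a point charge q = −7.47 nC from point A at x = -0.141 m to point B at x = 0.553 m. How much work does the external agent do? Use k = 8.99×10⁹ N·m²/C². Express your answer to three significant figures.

For quasistatic motion the external work equals the change in potential energy: W_ext = qΔV = q(V_B − V_A).
At A: distance to the source charge is 0.997 m; V_A = kq₁/r = 10.2 V.
At B: distance to the source charge is 0.303 m; V_B = kq₁/r = 33.5 V.
ΔV = V_B − V_A = 23.3 V.
W_ext = qΔV = (-7.47×10⁻⁹ C)(23.3 V) = -1.74×10⁻⁷ J.

-1.74×10⁻⁷ J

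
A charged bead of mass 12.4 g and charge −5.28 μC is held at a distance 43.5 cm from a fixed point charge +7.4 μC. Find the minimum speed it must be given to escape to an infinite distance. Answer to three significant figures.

11.4 m/s

To just escape, total mechanical energy must reach zero at infinity: ½mv²_min + U = 0, so ½mv²_min = −U = |kQq|/r.
|U| = |kQq|/r = (8.99×10⁹ N·m²/C²)(7.40×10⁻⁶)(5.28×10⁻⁶)/(0.435) = 0.807 J.
v_min = √(2|U|/m) = √(2·0.807/0.0124) = 11.4 m/s.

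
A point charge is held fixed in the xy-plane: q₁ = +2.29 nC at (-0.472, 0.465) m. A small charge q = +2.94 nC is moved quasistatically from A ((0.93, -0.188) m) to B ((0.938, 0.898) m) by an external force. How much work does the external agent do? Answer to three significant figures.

For quasistatic motion the external work equals the change in potential energy: W_ext = qΔV = q(V_B − V_A).
At A: distance to the source charge is 1.55 m; V_A = kq₁/r = 13.3 V.
At B: distance to the source charge is 1.47 m; V_B = kq₁/r = 14.0 V.
ΔV = V_B − V_A = 0.646 V.
W_ext = qΔV = (2.94×10⁻⁹ C)(0.646 V) = 1.90×10⁻⁹ J.

1.90×10⁻⁹ J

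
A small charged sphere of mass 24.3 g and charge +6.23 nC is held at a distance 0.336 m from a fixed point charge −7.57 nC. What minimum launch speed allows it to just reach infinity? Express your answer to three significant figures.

0.0102 m/s

To just escape, total mechanical energy must reach zero at infinity: ½mv²_min + U = 0, so ½mv²_min = −U = |kQq|/r.
|U| = |kQq|/r = (8.99×10⁹ N·m²/C²)(7.57×10⁻⁹)(6.23×10⁻⁹)/(0.336) = 1.26×10⁻⁶ J.
v_min = √(2|U|/m) = √(2·1.26×10⁻⁶/0.0243) = 0.0102 m/s.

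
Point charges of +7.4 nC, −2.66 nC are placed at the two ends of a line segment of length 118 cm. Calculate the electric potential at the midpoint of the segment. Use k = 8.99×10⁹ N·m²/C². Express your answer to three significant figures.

72.2 V

Electric potential is a scalar, so the contributions from each charge add algebraically: V = Σ kqᵢ/rᵢ.
Each charge is 0.590 m from the midpoint.
V = k[(7.40×10⁻⁹)/(0.590) + (-2.66×10⁻⁹)/(0.590)] = 72.2 V.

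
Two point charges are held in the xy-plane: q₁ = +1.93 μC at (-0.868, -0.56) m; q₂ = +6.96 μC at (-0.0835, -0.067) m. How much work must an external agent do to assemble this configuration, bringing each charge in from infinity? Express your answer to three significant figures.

The assembly work is the sum of pairwise potential energies, U = Σ_{i<j} kqᵢqⱼ/rᵢⱼ.
Pair separations: r₁₂ = 0.927 m.
U = (0.130) = 0.130 J.

0.130 J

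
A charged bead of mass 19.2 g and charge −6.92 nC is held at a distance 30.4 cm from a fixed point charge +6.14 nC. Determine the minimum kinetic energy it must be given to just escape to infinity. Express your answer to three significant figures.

1.26×10⁻⁶ J

To just escape, total mechanical energy must reach zero at infinity: ½mv²_min + U = 0, so ½mv²_min = −U = |kQq|/r.
|U| = |kQq|/r = (8.99×10⁹ N·m²/C²)(6.14×10⁻⁹)(6.92×10⁻⁹)/(0.304) = 1.26×10⁻⁶ J.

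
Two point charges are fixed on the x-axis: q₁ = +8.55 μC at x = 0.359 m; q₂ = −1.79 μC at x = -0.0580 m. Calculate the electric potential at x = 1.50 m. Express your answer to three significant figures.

5.70×10⁴ V

The total potential is the scalar sum of each charge's contribution, V = Σ kqᵢ/rᵢ.
Distances from the field point to each charge: r₁ = 1.14 m, r₂ = 1.56 m.
V = k[(8.55×10⁻⁶)/(1.14) + (-1.79×10⁻⁶)/(1.56)] = 5.70×10⁴ V.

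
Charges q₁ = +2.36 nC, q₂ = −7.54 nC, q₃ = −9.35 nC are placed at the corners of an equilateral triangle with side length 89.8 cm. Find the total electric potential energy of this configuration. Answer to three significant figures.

3.07×10⁻⁷ J

The assembly work is the sum of pairwise potential energies, U = Σ_{i<j} kqᵢqⱼ/rᵢⱼ.
All three pair separations equal the side length, 0.898 m.
U = (-1.78×10⁻⁷) + (-2.21×10⁻⁷) + (7.06×10⁻⁷) = 3.07×10⁻⁷ J.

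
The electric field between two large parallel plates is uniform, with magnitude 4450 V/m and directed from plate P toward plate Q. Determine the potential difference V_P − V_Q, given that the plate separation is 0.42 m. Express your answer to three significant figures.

In a uniform field, potential decreases in the direction of E: ΔV = −E·d for a displacement d parallel to E.
Going from Q to P is a displacement of 0.42 m opposite to the field, so V_P − V_Q = +Ed = 1870 V.

1870 V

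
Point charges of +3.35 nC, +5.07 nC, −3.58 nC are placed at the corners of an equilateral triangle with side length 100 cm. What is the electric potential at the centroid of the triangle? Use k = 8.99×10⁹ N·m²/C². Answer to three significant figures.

Electric potential is a scalar, so the contributions from each charge add algebraically: V = Σ kqᵢ/rᵢ.
The distance from each vertex to the centroid is a/√3 = 0.577 m.
V = k[(3.35×10⁻⁹)/(0.577) + (5.07×10⁻⁹)/(0.577) + (-3.58×10⁻⁹)/(0.577)] = 75.4 V.

75.4 V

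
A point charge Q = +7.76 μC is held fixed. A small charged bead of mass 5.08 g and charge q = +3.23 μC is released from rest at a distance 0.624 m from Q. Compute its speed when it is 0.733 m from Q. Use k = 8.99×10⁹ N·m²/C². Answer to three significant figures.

4.60 m/s

Only the electrostatic force acts, so mechanical energy is conserved: ½mv² = U₁ − U₂ = kQq(1/r₁ − 1/r₂).
U₁ − U₂ = (8.99×10⁹ N·m²/C²)(7.76×10⁻⁶ C)(3.23×10⁻⁶ C)(1/0.624 − 1/0.733) = 0.0537 J.
v = √(2·0.0537/5.08×10⁻³) = 4.60 m/s.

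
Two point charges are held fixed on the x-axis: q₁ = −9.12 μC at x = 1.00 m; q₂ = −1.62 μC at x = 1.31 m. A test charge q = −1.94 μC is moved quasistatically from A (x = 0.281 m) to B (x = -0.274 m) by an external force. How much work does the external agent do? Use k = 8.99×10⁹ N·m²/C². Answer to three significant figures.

For quasistatic motion the external work equals the change in potential energy: W_ext = qΔV = q(V_B − V_A).
At A: distances to the source charges are 0.719 m, 1.03 m; V_A = Σ kqᵢ/rᵢ = -1.28×10⁵ V.
At B: distances to the source charges are 1.27 m, 1.58 m; V_B = Σ kqᵢ/rᵢ = -7.35×10⁴ V.
ΔV = V_B − V_A = 5.46×10⁴ V.
W_ext = qΔV = (-1.94×10⁻⁶ C)(5.46×10⁴ V) = -0.106 J.

-0.106 J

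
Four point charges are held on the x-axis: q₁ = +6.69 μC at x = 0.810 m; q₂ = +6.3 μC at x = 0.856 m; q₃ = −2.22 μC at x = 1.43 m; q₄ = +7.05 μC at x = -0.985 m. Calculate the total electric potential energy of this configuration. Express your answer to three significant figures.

The assembly work is the sum of pairwise potential energies, U = Σ_{i<j} kqᵢqⱼ/rᵢⱼ.
Pair separations: r₁₂ = 0.0460 m, r₁₃ = 0.620 m, r₁₄ = 1.79 m, r₂₃ = 0.574 m, r₂₄ = 1.84 m, r₃₄ = 2.42 m.
Summing all 6 pair terms gives U = 8.20 J.

8.20 J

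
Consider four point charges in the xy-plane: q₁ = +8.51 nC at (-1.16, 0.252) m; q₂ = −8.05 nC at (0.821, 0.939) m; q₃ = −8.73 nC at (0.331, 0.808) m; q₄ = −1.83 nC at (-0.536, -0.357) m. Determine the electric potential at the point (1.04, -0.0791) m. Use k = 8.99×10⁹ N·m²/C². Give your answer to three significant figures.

Electric potential is a scalar, so the contributions from each charge add algebraically: V = Σ kqᵢ/rᵢ.
Distances from the field point to each charge: r₁ = 2.22 m, r₂ = 1.04 m, r₃ = 1.14 m, r₄ = 1.60 m.
V = k[(8.51×10⁻⁹)/(2.22) + (-8.05×10⁻⁹)/(1.04) + (-8.73×10⁻⁹)/(1.14) + (-1.83×10⁻⁹)/(1.60)] = -114 V.

-114 V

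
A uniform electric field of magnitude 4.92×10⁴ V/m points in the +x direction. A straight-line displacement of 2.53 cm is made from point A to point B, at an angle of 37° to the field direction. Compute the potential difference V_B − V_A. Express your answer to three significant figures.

Only the component of displacement along E changes the potential: ΔV = −E·d·cosθ.
ΔV = −(4.92×10⁴ V/m)(0.0253 m)cos37° = -994 V.

-994 V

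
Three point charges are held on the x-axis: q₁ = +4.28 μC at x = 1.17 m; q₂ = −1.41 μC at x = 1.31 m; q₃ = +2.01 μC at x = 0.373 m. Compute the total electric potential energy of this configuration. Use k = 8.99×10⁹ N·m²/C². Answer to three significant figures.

The work to assemble the configuration equals its total potential energy, U = Σ kqᵢqⱼ/rᵢⱼ over all pairs.
Pair separations: r₁₂ = 0.140 m, r₁₃ = 0.797 m, r₂₃ = 0.937 m.
U = (-0.388) + (0.0970) + (-0.0272) = -0.318 J.

-0.318 J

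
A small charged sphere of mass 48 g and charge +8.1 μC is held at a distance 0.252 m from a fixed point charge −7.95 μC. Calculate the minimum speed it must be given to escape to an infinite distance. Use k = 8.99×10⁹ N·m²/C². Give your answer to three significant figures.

To just escape, total mechanical energy must reach zero at infinity: ½mv²_min + U = 0, so ½mv²_min = −U = |kQq|/r.
|U| = |kQq|/r = (8.99×10⁹ N·m²/C²)(7.95×10⁻⁶)(8.10×10⁻⁶)/(0.252) = 2.30 J.
v_min = √(2|U|/m) = √(2·2.30/0.0480) = 9.78 m/s.

9.78 m/s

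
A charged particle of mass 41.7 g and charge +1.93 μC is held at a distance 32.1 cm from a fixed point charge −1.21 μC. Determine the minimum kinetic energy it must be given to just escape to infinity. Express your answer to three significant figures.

0.0654 J

To just escape, total mechanical energy must reach zero at infinity: ½mv²_min + U = 0, so ½mv²_min = −U = |kQq|/r.
|U| = |kQq|/r = (8.99×10⁹ N·m²/C²)(1.21×10⁻⁶)(1.93×10⁻⁶)/(0.321) = 0.0654 J.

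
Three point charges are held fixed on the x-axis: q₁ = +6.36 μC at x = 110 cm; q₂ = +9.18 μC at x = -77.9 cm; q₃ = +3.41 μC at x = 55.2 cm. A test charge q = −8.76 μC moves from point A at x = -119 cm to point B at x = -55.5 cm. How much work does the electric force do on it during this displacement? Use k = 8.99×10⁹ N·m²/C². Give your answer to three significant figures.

The work done by the electric force is W_field = −ΔU = −q(V_B − V_A) = q(V_A − V_B).
At A: distances to the source charges are 2.29 m, 0.411 m, 1.74 m; V_A = Σ kqᵢ/rᵢ = 2.43×10⁵ V.
At B: distances to the source charges are 1.66 m, 0.224 m, 1.11 m; V_B = Σ kqᵢ/rᵢ = 4.31×10⁵ V.
ΔV = V_B − V_A = 1.87×10⁵ V.
W_field = −qΔV = −(-8.76×10⁻⁶ C)(1.87×10⁵ V) = 1.64 J.

1.64 J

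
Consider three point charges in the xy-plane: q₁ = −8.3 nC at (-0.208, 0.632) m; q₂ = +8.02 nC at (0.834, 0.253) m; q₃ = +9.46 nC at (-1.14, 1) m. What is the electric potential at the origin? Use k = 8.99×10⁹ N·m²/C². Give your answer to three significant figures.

26.7 V

Electric potential is a scalar, so the contributions from each charge add algebraically: V = Σ kqᵢ/rᵢ.
Distances from the field point to each charge: r₁ = 0.665 m, r₂ = 0.872 m, r₃ = 1.52 m.
V = k[(-8.30×10⁻⁹)/(0.665) + (8.02×10⁻⁹)/(0.872) + (9.46×10⁻⁹)/(1.52)] = 26.7 V.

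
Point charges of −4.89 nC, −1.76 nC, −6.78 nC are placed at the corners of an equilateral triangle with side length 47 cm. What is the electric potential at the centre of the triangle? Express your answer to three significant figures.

Electric potential is a scalar, so the contributions from each charge add algebraically: V = Σ kqᵢ/rᵢ.
The distance from each vertex to the centroid is a/√3 = 0.271 m.
V = k[(-4.89×10⁻⁹)/(0.271) + (-1.76×10⁻⁹)/(0.271) + (-6.78×10⁻⁹)/(0.271)] = -445 V.

-445 V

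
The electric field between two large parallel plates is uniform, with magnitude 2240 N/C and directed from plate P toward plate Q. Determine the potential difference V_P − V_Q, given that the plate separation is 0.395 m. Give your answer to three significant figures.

885 V

In a uniform field, potential decreases in the direction of E: ΔV = −E·d for a displacement d parallel to E.
Going from Q to P is a displacement of 0.395 m opposite to the field, so V_P − V_Q = +Ed = 885 V.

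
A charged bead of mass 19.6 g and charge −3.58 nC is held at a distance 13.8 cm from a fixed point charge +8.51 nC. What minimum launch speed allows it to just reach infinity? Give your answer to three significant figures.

To just escape, total mechanical energy must reach zero at infinity: ½mv²_min + U = 0, so ½mv²_min = −U = |kQq|/r.
|U| = |kQq|/r = (8.99×10⁹ N·m²/C²)(8.51×10⁻⁹)(3.58×10⁻⁹)/(0.138) = 1.98×10⁻⁶ J.
v_min = √(2|U|/m) = √(2·1.98×10⁻⁶/0.0196) = 0.0142 m/s.

0.0142 m/s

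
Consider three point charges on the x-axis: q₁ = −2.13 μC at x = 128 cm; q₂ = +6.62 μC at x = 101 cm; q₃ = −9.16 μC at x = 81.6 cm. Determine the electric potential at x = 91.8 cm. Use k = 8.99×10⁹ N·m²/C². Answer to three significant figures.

The total potential is the scalar sum of each charge's contribution, V = Σ kqᵢ/rᵢ.
Distances from the field point to each charge: r₁ = 0.362 m, r₂ = 0.0920 m, r₃ = 0.102 m.
V = k[(-2.13×10⁻⁶)/(0.362) + (6.62×10⁻⁶)/(0.0920) + (-9.16×10⁻⁶)/(0.102)] = -2.13×10⁵ V.

-2.13×10⁵ V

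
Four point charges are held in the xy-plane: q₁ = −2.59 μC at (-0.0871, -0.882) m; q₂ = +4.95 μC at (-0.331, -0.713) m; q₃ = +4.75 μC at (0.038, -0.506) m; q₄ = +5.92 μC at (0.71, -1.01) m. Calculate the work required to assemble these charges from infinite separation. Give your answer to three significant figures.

The assembly work is the sum of pairwise potential energies, U = Σ_{i<j} kqᵢqⱼ/rᵢⱼ.
Pair separations: r₁₂ = 0.297 m, r₁₃ = 0.396 m, r₁₄ = 0.807 m, r₂₃ = 0.423 m, r₂₄ = 1.08 m, r₃₄ = 0.840 m.
Summing all 6 pair terms gives U = 0.206 J.

0.206 J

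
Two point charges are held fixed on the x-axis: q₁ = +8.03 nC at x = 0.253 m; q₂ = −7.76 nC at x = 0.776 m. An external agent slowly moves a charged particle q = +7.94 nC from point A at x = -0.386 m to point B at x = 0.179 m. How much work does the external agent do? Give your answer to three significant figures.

For quasistatic motion the external work equals the change in potential energy: W_ext = qΔV = q(V_B − V_A).
At A: distances to the source charges are 0.639 m, 1.16 m; V_A = Σ kqᵢ/rᵢ = 52.9 V.
At B: distances to the source charges are 0.0740 m, 0.597 m; V_B = Σ kqᵢ/rᵢ = 859 V.
ΔV = V_B − V_A = 806 V.
W_ext = qΔV = (7.94×10⁻⁹ C)(806 V) = 6.40×10⁻⁶ J.

6.40×10⁻⁶ J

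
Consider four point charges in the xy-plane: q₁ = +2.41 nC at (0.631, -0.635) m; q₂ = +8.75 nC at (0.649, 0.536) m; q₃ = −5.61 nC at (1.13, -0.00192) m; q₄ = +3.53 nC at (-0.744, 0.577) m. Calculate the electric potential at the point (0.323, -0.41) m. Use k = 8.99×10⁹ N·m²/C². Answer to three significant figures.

101 V

Electric potential is a scalar, so the contributions from each charge add algebraically: V = Σ kqᵢ/rᵢ.
Distances from the field point to each charge: r₁ = 0.381 m, r₂ = 1.00 m, r₃ = 0.904 m, r₄ = 1.45 m.
V = k[(2.41×10⁻⁹)/(0.381) + (8.75×10⁻⁹)/(1.00) + (-5.61×10⁻⁹)/(0.904) + (3.53×10⁻⁹)/(1.45)] = 101 V.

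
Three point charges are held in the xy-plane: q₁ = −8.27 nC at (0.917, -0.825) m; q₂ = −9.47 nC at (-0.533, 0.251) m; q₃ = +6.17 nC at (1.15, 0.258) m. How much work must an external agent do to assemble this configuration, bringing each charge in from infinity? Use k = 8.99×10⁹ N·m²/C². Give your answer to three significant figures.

The assembly work is the sum of pairwise potential energies, U = Σ_{i<j} kqᵢqⱼ/rᵢⱼ.
Pair separations: r₁₂ = 1.81 m, r₁₃ = 1.11 m, r₂₃ = 1.68 m.
U = (3.90×10⁻⁷) + (-4.14×10⁻⁷) + (-3.12×10⁻⁷) = -3.36×10⁻⁷ J.

-3.36×10⁻⁷ J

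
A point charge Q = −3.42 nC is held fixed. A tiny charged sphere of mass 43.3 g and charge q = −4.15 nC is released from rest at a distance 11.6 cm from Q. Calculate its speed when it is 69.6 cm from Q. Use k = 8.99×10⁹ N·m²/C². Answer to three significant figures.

Only the electrostatic force acts, so mechanical energy is conserved: ½mv² = U₁ − U₂ = kQq(1/r₁ − 1/r₂).
U₁ − U₂ = (8.99×10⁹ N·m²/C²)(-3.42×10⁻⁹ C)(-4.15×10⁻⁹ C)(1/0.116 − 1/0.696) = 9.17×10⁻⁷ J.
v = √(2·9.17×10⁻⁷/0.0433) = 6.51×10⁻³ m/s.

6.51×10⁻³ m/s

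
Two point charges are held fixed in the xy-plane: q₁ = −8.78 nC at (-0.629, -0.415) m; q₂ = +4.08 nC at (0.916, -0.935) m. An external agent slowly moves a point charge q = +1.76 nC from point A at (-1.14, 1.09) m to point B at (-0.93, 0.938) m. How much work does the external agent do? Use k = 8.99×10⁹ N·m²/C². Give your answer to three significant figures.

-1.06×10⁻⁸ J

For quasistatic motion the external work equals the change in potential energy: W_ext = qΔV = q(V_B − V_A).
At A: distances to the source charges are 1.59 m, 2.89 m; V_A = Σ kqᵢ/rᵢ = -37.0 V.
At B: distances to the source charges are 1.39 m, 2.63 m; V_B = Σ kqᵢ/rᵢ = -43.0 V.
ΔV = V_B − V_A = -6.05 V.
W_ext = qΔV = (1.76×10⁻⁹ C)(-6.05 V) = -1.06×10⁻⁸ J.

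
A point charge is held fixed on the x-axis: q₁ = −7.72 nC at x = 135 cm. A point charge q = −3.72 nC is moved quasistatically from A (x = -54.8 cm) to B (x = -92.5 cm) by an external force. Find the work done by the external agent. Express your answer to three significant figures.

-2.25×10⁻⁸ J

For quasistatic motion the external work equals the change in potential energy: W_ext = qΔV = q(V_B − V_A).
At A: distance to the source charge is 1.90 m; V_A = kq₁/r = -36.6 V.
At B: distance to the source charge is 2.28 m; V_B = kq₁/r = -30.5 V.
ΔV = V_B − V_A = 6.06 V.
W_ext = qΔV = (-3.72×10⁻⁹ C)(6.06 V) = -2.25×10⁻⁸ J.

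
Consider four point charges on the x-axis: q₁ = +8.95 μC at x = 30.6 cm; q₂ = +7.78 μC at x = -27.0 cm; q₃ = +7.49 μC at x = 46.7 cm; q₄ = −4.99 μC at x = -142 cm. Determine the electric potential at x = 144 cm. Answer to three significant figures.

The total potential is the scalar sum of each charge's contribution, V = Σ kqᵢ/rᵢ.
Distances from the field point to each charge: r₁ = 1.13 m, r₂ = 1.71 m, r₃ = 0.973 m, r₄ = 2.86 m.
V = k[(8.95×10⁻⁶)/(1.13) + (7.78×10⁻⁶)/(1.71) + (7.49×10⁻⁶)/(0.973) + (-4.99×10⁻⁶)/(2.86)] = 1.65×10⁵ V.

1.65×10⁵ V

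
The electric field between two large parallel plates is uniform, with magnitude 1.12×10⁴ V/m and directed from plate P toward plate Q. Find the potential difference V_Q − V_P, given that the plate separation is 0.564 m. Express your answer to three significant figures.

In a uniform field, potential decreases in the direction of E: ΔV = −E·d for a displacement d parallel to E.
Going from P to Q is a displacement of 0.564 m along the field, so V_Q − V_P = −Ed = -6320 V.

-6320 V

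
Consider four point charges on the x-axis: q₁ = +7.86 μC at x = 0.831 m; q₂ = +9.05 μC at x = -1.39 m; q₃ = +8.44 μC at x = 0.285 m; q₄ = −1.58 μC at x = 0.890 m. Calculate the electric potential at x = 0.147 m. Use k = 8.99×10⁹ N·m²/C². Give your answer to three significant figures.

6.87×10⁵ V

Electric potential is a scalar, so the contributions from each charge add algebraically: V = Σ kqᵢ/rᵢ.
Distances from the field point to each charge: r₁ = 0.684 m, r₂ = 1.54 m, r₃ = 0.138 m, r₄ = 0.743 m.
V = k[(7.86×10⁻⁶)/(0.684) + (9.05×10⁻⁶)/(1.54) + (8.44×10⁻⁶)/(0.138) + (-1.58×10⁻⁶)/(0.743)] = 6.87×10⁵ V.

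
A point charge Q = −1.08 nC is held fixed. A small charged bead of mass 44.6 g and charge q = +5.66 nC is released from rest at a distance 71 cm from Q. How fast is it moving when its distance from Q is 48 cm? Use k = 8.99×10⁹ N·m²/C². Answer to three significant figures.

Only the electrostatic force acts, so mechanical energy is conserved: ½mv² = U₁ − U₂ = kQq(1/r₁ − 1/r₂).
U₁ − U₂ = (8.99×10⁹ N·m²/C²)(-1.08×10⁻⁹ C)(5.66×10⁻⁹ C)(1/0.710 − 1/0.480) = 3.71×10⁻⁸ J.
v = √(2·3.71×10⁻⁸/0.0446) = 1.29×10⁻³ m/s.

1.29×10⁻³ m/s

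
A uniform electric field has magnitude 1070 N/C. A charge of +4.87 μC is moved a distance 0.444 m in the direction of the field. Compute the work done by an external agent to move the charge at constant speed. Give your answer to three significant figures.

The potential change for a displacement 0.444 m in the direction of the field is ΔV = −Ed = -475 V.
W_ext = qΔV = -2.31×10⁻³ J.

-2.31×10⁻³ J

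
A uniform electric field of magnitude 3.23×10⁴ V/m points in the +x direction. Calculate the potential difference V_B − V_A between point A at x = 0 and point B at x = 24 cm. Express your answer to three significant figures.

In a uniform field, potential decreases in the direction of E: V_B − V_A = −E·Δx.
V_B − V_A = −(3.23×10⁴ V/m)(0.240 m) = -7750 V.

-7750 V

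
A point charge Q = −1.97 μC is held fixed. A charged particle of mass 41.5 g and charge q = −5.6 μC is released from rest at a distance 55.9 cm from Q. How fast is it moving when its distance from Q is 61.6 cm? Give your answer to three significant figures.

Only the electrostatic force acts, so mechanical energy is conserved: ½mv² = U₁ − U₂ = kQq(1/r₁ − 1/r₂).
U₁ − U₂ = (8.99×10⁹ N·m²/C²)(-1.97×10⁻⁶ C)(-5.60×10⁻⁶ C)(1/0.559 − 1/0.616) = 0.0164 J.
v = √(2·0.0164/0.0415) = 0.889 m/s.

0.889 m/s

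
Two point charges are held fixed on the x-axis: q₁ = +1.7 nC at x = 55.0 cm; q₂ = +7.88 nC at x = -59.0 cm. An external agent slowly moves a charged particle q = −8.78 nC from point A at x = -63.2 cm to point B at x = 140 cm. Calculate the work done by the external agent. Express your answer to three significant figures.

For quasistatic motion the external work equals the change in potential energy: W_ext = qΔV = q(V_B − V_A).
At A: distances to the source charges are 1.18 m, 0.0420 m; V_A = Σ kqᵢ/rᵢ = 1700 V.
At B: distances to the source charges are 0.850 m, 1.99 m; V_B = Σ kqᵢ/rᵢ = 53.6 V.
ΔV = V_B − V_A = -1650 V.
W_ext = qΔV = (-8.78×10⁻⁹ C)(-1650 V) = 1.45×10⁻⁵ J.

1.45×10⁻⁵ J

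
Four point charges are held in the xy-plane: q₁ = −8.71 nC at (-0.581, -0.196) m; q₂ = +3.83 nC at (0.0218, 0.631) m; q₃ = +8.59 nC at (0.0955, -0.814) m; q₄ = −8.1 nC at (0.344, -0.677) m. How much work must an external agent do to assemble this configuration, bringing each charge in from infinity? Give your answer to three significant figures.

The assembly work is the sum of pairwise potential energies, U = Σ_{i<j} kqᵢqⱼ/rᵢⱼ.
Pair separations: r₁₂ = 1.02 m, r₁₃ = 0.916 m, r₁₄ = 1.04 m, r₂₃ = 1.45 m, r₂₄ = 1.35 m, r₃₄ = 0.284 m.
Summing all 6 pair terms gives U = -2.63×10⁻⁶ J.

-2.63×10⁻⁶ J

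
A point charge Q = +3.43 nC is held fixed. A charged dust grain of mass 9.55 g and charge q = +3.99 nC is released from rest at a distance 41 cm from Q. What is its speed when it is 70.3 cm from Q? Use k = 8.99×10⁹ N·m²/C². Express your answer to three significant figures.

Only the electrostatic force acts, so mechanical energy is conserved: ½mv² = U₁ − U₂ = kQq(1/r₁ − 1/r₂).
U₁ − U₂ = (8.99×10⁹ N·m²/C²)(3.43×10⁻⁹ C)(3.99×10⁻⁹ C)(1/0.410 − 1/0.703) = 1.25×10⁻⁷ J.
v = √(2·1.25×10⁻⁷/9.55×10⁻³) = 5.12×10⁻³ m/s.

5.12×10⁻³ m/s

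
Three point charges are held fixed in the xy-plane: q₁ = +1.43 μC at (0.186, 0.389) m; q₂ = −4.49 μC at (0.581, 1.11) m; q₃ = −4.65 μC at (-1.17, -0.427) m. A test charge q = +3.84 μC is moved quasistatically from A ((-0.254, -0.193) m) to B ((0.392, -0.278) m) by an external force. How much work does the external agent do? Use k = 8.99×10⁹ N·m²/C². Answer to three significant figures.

0.0600 J

For quasistatic motion the external work equals the change in potential energy: W_ext = qΔV = q(V_B − V_A).
At A: distances to the source charges are 0.730 m, 1.55 m, 0.945 m; V_A = Σ kqᵢ/rᵢ = -5.27×10⁴ V.
At B: distances to the source charges are 0.698 m, 1.40 m, 1.57 m; V_B = Σ kqᵢ/rᵢ = -3.70×10⁴ V.
ΔV = V_B − V_A = 1.56×10⁴ V.
W_ext = qΔV = (3.84×10⁻⁶ C)(1.56×10⁴ V) = 0.0600 J.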